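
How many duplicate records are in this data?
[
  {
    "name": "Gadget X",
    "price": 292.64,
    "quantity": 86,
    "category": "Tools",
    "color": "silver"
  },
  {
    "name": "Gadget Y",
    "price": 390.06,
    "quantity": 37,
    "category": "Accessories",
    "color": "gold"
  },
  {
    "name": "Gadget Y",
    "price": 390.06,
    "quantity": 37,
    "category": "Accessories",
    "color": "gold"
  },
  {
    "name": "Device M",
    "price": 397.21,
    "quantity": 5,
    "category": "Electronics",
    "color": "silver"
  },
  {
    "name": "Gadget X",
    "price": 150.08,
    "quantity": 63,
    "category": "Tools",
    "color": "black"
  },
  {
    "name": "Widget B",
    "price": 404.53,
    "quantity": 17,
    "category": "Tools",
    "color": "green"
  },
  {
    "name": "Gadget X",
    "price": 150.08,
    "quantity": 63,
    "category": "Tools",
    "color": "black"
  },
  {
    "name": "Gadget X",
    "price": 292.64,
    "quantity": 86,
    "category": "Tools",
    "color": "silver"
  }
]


Checking 8 records for duplicates:

  Row 1: Gadget X ($292.64, qty 86)
  Row 2: Gadget Y ($390.06, qty 37)
  Row 3: Gadget Y ($390.06, qty 37) <-- DUPLICATE
  Row 4: Device M ($397.21, qty 5)
  Row 5: Gadget X ($150.08, qty 63)
  Row 6: Widget B ($404.53, qty 17)
  Row 7: Gadget X ($150.08, qty 63) <-- DUPLICATE
  Row 8: Gadget X ($292.64, qty 86) <-- DUPLICATE

Duplicates found: 3
Unique records: 5

3 duplicates, 5 unique


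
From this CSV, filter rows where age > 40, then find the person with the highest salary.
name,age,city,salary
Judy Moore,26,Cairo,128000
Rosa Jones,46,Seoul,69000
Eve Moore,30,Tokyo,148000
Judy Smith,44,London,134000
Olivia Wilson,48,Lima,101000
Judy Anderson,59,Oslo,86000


Filter: age > 40
Sort by: salary (descending)

Filtered records (4):
  Judy Smith, age 44, salary $134000
  Olivia Wilson, age 48, salary $101000
  Judy Anderson, age 59, salary $86000
  Rosa Jones, age 46, salary $69000

Highest salary: Judy Smith ($134000)

Judy Smith


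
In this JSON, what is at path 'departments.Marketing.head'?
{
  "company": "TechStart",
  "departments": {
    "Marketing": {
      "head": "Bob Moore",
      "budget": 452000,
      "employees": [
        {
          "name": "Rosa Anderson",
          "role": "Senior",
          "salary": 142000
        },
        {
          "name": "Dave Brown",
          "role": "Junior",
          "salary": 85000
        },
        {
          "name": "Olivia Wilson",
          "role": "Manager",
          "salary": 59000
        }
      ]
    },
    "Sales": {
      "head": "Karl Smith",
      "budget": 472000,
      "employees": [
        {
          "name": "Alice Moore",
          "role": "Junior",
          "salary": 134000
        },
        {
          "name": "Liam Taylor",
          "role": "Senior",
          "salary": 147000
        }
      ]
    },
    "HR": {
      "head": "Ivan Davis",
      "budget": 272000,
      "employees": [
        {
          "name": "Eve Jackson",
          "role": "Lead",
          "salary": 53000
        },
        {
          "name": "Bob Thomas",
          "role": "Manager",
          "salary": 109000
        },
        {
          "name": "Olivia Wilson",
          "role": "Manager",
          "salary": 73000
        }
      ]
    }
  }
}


Path: departments.Marketing.head

Navigate:
  -> departments
  -> Marketing
  -> head = 'Bob Moore'

Bob Moore


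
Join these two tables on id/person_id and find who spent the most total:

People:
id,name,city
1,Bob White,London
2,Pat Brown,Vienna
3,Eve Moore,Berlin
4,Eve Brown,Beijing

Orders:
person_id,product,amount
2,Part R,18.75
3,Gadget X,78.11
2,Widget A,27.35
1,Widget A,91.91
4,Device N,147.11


Join on: people.id = orders.person_id

Joined rows:
  Pat Brown (Vienna) bought Part R for $18.75
  Eve Moore (Berlin) bought Gadget X for $78.11
  Pat Brown (Vienna) bought Widget A for $27.35
  Bob White (London) bought Widget A for $91.91
  Eve Brown (Beijing) bought Device N for $147.11

Total per person:
  Eve Brown: $147.11
  Bob White: $91.91
  Eve Moore: $78.11
  Pat Brown: $46.10

Top spender: Eve Brown ($147.11)

Eve Brown ($147.11)


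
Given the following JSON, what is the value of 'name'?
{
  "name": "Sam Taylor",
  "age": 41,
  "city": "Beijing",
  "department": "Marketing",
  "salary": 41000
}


Looking up field 'name'
Value: Sam Taylor

Sam Taylor


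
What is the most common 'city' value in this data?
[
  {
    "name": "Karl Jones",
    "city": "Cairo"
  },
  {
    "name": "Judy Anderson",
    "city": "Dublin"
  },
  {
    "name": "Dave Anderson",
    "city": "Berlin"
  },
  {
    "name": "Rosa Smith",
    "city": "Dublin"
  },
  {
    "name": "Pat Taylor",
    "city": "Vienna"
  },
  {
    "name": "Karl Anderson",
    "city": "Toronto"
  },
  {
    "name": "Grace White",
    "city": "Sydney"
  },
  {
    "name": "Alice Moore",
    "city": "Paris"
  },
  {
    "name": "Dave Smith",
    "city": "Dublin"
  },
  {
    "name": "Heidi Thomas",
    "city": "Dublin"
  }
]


Counting 'city' values across 10 records:

  Dublin: 4 ####
  Cairo: 1 #
  Berlin: 1 #
  Vienna: 1 #
  Toronto: 1 #
  Sydney: 1 #
  Paris: 1 #

Most common: Dublin (4 times)

Dublin (4 times)


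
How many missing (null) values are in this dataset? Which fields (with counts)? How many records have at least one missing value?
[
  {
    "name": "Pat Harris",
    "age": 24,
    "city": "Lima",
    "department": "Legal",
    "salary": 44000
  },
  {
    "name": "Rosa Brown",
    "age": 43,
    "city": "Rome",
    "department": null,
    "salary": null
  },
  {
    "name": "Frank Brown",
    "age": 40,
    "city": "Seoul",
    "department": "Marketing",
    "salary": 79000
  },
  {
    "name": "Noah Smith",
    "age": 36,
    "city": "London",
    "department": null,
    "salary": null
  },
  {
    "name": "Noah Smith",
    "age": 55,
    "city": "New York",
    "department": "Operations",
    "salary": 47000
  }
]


Checking for missing (null) values in 5 records:

  Pat Harris: complete
  Rosa Brown: department, salary
  Frank Brown: complete
  Noah Smith: department, salary
  Noah Smith: complete

Per field:
  name: 0 missing
  age: 0 missing
  city: 0 missing
  department: 2 missing
  salary: 2 missing

Total missing values: 4
Records with any missing: 2

4 missing values (department: 2, salary: 2); 2 incomplete records


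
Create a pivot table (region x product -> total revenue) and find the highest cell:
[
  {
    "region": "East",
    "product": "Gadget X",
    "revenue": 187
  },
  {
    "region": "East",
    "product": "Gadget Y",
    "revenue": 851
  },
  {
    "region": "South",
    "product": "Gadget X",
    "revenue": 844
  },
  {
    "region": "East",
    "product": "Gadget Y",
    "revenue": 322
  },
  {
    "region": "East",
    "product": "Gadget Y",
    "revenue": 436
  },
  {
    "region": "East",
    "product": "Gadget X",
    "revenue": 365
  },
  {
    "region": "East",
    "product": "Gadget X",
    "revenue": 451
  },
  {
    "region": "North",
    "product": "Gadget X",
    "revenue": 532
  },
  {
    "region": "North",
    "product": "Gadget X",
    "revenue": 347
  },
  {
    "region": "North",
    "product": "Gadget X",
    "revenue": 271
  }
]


Pivot: region (rows) x product (columns) -> total revenue

     Gadget X      Gadget Y    
East          1003          1609  
North         1150             0  
South          844             0  

Highest: East / Gadget Y = $1609

East / Gadget Y = $1609


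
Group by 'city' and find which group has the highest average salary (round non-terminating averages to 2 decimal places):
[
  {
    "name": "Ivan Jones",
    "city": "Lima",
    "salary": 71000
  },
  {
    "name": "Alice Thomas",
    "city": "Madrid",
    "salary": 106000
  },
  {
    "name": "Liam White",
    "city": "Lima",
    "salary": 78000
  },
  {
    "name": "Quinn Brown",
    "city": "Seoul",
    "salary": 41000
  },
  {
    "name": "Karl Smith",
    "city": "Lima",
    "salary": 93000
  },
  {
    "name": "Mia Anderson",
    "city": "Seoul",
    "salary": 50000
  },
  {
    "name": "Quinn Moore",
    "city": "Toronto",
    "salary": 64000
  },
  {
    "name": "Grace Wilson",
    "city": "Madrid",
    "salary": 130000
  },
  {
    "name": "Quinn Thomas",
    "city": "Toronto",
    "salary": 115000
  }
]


Group by: city

Groups:
  Lima: 3 people, avg salary = 242000/3 ≈ $80666.67
  Madrid: 2 people, avg salary = 236000/2 = $118000
  Seoul: 2 people, avg salary = 91000/2 = $45500
  Toronto: 2 people, avg salary = 179000/2 = $89500

Highest average salary: Madrid ($118000)

Madrid ($118000)


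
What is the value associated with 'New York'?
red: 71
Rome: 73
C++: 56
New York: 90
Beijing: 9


Looking up key 'New York'
Value: 90

90


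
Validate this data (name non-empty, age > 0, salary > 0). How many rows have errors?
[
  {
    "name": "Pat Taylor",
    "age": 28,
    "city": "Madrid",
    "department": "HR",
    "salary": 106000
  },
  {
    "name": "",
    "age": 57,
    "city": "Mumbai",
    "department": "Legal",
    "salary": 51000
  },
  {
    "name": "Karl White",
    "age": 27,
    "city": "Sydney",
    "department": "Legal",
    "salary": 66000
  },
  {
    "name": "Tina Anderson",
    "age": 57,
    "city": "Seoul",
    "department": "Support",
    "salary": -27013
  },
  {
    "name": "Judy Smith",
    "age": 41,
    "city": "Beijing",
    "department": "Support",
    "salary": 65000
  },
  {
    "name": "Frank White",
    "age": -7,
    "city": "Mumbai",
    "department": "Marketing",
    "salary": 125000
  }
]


Validating 6 records:
Rules: name non-empty, age > 0, salary > 0

  Row 1 (Pat Taylor): OK
  Row 2 (???): empty name
  Row 3 (Karl White): OK
  Row 4 (Tina Anderson): negative salary: -27013
  Row 5 (Judy Smith): OK
  Row 6 (Frank White): negative age: -7

Total errors: 3

3 errors


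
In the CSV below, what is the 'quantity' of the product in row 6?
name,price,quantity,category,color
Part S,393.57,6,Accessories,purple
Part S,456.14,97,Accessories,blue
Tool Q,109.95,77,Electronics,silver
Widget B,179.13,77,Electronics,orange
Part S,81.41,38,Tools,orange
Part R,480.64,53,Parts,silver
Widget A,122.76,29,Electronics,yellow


Query: Row 6 ('Part R'), column 'quantity'
Value: 53

53


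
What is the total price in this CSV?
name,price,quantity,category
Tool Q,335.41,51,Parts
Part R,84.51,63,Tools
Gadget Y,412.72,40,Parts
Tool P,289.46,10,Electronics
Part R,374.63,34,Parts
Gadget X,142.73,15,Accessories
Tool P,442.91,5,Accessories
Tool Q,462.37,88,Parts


Computing total price:
Values: [335.41, 84.51, 412.72, 289.46, 374.63, 142.73, 442.91, 462.37]
Sum = 2544.74

2544.74


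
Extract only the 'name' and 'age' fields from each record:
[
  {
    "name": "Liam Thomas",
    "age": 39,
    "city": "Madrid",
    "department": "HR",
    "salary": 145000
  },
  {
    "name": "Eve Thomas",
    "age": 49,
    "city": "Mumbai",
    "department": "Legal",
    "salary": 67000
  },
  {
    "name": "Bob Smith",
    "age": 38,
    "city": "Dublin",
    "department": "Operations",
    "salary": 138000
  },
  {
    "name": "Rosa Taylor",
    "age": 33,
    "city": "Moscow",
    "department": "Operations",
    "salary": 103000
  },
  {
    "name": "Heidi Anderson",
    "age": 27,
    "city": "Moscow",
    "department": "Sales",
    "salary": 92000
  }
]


Original: 5 records with fields: name, age, city, department, salary
Keep: ['name', 'age']
Drop: ['city', 'department', 'salary']
Result: 5 records, 2 fields each

[
  {
    "name": "Liam Thomas",
    "age": 39
  },
  {
    "name": "Eve Thomas",
    "age": 49
  },
  {
    "name": "Bob Smith",
    "age": 38
  },
  {
    "name": "Rosa Taylor",
    "age": 33
  },
  {
    "name": "Heidi Anderson",
    "age": 27
  }
]


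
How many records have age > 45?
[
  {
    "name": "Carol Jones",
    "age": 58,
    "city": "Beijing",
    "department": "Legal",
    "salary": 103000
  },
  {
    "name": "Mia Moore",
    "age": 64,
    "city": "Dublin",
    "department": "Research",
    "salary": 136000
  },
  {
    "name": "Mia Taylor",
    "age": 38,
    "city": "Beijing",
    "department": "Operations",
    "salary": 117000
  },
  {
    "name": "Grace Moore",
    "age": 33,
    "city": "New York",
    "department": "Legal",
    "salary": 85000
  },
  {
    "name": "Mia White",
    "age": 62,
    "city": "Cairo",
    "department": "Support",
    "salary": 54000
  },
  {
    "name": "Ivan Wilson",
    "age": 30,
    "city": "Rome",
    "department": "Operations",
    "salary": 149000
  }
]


Data: 6 records
Condition: age > 45

Checking each record:
  Carol Jones: 58 MATCH
  Mia Moore: 64 MATCH
  Mia Taylor: 38
  Grace Moore: 33
  Mia White: 62 MATCH
  Ivan Wilson: 30

Count: 3

3


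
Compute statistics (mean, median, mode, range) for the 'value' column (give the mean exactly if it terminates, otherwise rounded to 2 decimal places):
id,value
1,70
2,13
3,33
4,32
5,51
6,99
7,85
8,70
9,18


Data: [70, 13, 33, 32, 51, 99, 85, 70, 18]
Count: 9
Sum: 471
Mean: 471/9 ≈ 52.33 (rounded to 2 decimal places)
Sorted: [13, 18, 32, 33, 51, 70, 70, 85, 99]
Median: 51.0
Mode: 70 (2 times)
Range: 99 - 13 = 86
Min: 13, Max: 99

mean≈52.33, median=51.0, mode=70, range=86


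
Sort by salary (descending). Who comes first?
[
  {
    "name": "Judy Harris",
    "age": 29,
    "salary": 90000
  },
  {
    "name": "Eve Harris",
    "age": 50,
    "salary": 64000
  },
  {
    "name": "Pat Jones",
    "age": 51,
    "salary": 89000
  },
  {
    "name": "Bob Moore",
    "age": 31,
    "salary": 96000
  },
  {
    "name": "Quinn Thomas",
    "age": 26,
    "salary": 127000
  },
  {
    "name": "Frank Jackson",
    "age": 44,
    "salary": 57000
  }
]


Sort by: salary (descending)

Sorted order:
  1. Quinn Thomas (salary = 127000)
  2. Bob Moore (salary = 96000)
  3. Judy Harris (salary = 90000)
  4. Pat Jones (salary = 89000)
  5. Eve Harris (salary = 64000)
  6. Frank Jackson (salary = 57000)

First: Quinn Thomas

Quinn Thomas


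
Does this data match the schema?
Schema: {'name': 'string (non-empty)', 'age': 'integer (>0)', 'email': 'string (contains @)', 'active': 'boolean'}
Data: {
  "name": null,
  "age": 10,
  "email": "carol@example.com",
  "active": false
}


Validating each field against schema:
  name: FAIL (null is not a string)
  age: OK (positive integer)
  email: OK (string with @)
  active: OK (boolean)

Result: INVALID (1 error: name)

INVALID (1 error: name)


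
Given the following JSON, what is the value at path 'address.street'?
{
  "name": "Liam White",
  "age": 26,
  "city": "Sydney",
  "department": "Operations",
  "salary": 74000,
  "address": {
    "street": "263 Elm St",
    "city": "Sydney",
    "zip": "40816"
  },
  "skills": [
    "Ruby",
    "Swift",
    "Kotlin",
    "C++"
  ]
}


Query: address.street
Path: address -> street
Value: 263 Elm St

263 Elm St


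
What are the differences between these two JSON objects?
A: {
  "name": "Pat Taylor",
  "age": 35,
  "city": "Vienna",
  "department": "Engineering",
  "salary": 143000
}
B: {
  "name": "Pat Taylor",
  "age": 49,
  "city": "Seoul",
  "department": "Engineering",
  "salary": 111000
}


Comparing each field (in key order):
  name: same
  age: DIFFERENT
  city: DIFFERENT
  department: same
  salary: DIFFERENT
Differences:
  age: 35 -> 49
  city: Vienna -> Seoul
  salary: 143000 -> 111000

3 field(s) changed

3 changes: age, city, salary


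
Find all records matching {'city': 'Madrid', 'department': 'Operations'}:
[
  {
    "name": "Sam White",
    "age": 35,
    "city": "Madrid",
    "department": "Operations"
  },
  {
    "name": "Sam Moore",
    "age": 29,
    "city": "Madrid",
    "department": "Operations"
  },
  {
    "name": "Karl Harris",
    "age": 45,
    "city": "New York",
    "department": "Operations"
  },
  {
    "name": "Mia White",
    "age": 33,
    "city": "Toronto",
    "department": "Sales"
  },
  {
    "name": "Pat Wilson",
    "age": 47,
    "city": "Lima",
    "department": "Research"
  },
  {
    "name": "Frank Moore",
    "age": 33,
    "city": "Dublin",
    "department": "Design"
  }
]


Search criteria: {'city': 'Madrid', 'department': 'Operations'}

Checking 6 records:
  Sam White: {city: Madrid, department: Operations} <-- MATCH
  Sam Moore: {city: Madrid, department: Operations} <-- MATCH
  Karl Harris: {city: New York, department: Operations}
  Mia White: {city: Toronto, department: Sales}
  Pat Wilson: {city: Lima, department: Research}
  Frank Moore: {city: Dublin, department: Design}

Matches: ["Sam White", "Sam Moore"]

["Sam White", "Sam Moore"]


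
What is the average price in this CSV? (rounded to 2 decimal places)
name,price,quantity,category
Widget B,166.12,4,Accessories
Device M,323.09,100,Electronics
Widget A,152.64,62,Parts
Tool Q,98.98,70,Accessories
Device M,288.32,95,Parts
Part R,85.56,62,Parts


Computing average price:
Values: [166.12, 323.09, 152.64, 98.98, 288.32, 85.56]
Sum = 1114.71
Count = 6
Average = 1114.71/6 = 185.785 exactly -> 185.79 (rounded half-up to 2 decimal places)

185.79


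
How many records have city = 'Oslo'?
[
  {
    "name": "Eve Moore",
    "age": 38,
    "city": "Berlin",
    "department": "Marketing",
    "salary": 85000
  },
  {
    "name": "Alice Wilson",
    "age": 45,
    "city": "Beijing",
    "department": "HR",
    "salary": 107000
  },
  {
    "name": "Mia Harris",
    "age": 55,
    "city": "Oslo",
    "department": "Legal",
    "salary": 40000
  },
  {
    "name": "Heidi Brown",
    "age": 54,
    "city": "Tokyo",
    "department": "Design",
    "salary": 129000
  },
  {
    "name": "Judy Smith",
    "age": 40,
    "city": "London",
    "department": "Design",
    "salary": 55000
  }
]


Data: 5 records
Condition: city = 'Oslo'

Checking each record:
  Eve Moore: Berlin
  Alice Wilson: Beijing
  Mia Harris: Oslo MATCH
  Heidi Brown: Tokyo
  Judy Smith: London

Count: 1

1


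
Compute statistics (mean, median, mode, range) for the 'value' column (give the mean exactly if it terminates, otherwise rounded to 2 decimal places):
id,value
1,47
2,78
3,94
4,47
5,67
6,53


Data: [47, 78, 94, 47, 67, 53]
Count: 6
Sum: 386
Mean: 386/6 ≈ 64.33 (rounded to 2 decimal places)
Sorted: [47, 47, 53, 67, 78, 94]
Median: 60.0
Mode: 47 (2 times)
Range: 94 - 47 = 47
Min: 47, Max: 94

mean≈64.33, median=60.0, mode=47, range=47


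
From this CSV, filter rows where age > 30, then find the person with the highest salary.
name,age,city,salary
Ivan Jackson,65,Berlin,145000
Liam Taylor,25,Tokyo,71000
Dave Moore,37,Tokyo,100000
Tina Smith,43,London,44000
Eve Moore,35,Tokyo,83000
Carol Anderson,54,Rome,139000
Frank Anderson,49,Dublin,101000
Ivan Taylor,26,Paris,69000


Filter: age > 30
Sort by: salary (descending)

Filtered records (6):
  Ivan Jackson, age 65, salary $145000
  Carol Anderson, age 54, salary $139000
  Frank Anderson, age 49, salary $101000
  Dave Moore, age 37, salary $100000
  Eve Moore, age 35, salary $83000
  Tina Smith, age 43, salary $44000

Highest salary: Ivan Jackson ($145000)

Ivan Jackson


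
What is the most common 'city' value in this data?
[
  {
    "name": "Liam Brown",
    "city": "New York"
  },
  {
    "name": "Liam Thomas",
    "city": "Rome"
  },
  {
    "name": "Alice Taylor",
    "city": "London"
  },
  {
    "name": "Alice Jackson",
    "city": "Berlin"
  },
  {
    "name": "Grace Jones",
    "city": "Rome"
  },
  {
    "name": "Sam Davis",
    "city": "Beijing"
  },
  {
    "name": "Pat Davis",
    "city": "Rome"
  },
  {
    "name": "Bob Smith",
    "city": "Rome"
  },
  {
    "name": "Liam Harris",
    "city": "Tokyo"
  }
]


Counting 'city' values across 9 records:

  Rome: 4 ####
  New York: 1 #
  London: 1 #
  Berlin: 1 #
  Beijing: 1 #
  Tokyo: 1 #

Most common: Rome (4 times)

Rome (4 times)


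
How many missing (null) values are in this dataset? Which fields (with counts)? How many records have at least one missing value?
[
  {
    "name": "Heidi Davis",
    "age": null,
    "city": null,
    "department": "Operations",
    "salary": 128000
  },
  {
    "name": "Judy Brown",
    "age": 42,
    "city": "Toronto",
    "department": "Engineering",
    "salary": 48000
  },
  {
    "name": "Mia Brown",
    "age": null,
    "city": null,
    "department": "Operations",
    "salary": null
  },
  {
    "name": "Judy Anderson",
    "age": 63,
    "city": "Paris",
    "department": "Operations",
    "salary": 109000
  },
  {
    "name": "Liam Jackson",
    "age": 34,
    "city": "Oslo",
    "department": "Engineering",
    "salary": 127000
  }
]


Checking for missing (null) values in 5 records:

  Heidi Davis: age, city
  Judy Brown: complete
  Mia Brown: age, city, salary
  Judy Anderson: complete
  Liam Jackson: complete

Per field:
  name: 0 missing
  age: 2 missing
  city: 2 missing
  department: 0 missing
  salary: 1 missing

Total missing values: 5
Records with any missing: 2

5 missing values (age: 2, city: 2, salary: 1); 2 incomplete records


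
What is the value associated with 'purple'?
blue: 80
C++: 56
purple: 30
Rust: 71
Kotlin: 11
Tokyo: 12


Looking up key 'purple'
Value: 30

30


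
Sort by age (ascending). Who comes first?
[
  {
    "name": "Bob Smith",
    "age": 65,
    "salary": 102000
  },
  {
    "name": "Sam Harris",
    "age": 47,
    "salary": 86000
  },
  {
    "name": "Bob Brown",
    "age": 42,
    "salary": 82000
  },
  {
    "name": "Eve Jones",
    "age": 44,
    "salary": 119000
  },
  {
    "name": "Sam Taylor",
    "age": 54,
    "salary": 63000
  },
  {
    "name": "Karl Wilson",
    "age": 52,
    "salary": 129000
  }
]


Sort by: age (ascending)

Sorted order:
  1. Bob Brown (age = 42)
  2. Eve Jones (age = 44)
  3. Sam Harris (age = 47)
  4. Karl Wilson (age = 52)
  5. Sam Taylor (age = 54)
  6. Bob Smith (age = 65)

First: Bob Brown

Bob Brown


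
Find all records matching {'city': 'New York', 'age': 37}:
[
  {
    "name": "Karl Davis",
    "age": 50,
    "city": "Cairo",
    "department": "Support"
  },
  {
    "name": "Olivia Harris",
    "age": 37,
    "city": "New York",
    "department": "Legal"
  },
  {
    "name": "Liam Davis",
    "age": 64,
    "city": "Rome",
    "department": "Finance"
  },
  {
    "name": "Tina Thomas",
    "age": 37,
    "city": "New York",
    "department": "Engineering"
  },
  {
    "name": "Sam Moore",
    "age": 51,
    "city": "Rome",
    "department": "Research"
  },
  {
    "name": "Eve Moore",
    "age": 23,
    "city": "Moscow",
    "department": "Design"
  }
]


Search criteria: {'city': 'New York', 'age': 37}

Checking 6 records:
  Karl Davis: {city: Cairo, age: 50}
  Olivia Harris: {city: New York, age: 37} <-- MATCH
  Liam Davis: {city: Rome, age: 64}
  Tina Thomas: {city: New York, age: 37} <-- MATCH
  Sam Moore: {city: Rome, age: 51}
  Eve Moore: {city: Moscow, age: 23}

Matches: ["Olivia Harris", "Tina Thomas"]

["Olivia Harris", "Tina Thomas"]


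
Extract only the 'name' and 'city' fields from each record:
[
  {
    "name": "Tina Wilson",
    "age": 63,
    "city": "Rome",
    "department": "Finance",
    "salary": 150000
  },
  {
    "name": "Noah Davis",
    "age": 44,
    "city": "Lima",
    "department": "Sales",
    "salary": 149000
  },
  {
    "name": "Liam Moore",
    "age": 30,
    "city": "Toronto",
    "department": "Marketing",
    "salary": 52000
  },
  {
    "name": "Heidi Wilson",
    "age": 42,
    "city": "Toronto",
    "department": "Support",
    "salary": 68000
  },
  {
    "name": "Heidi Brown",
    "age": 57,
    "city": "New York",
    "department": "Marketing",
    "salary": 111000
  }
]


Original: 5 records with fields: name, age, city, department, salary
Keep: ['name', 'city']
Drop: ['age', 'department', 'salary']
Result: 5 records, 2 fields each

[
  {
    "name": "Tina Wilson",
    "city": "Rome"
  },
  {
    "name": "Noah Davis",
    "city": "Lima"
  },
  {
    "name": "Liam Moore",
    "city": "Toronto"
  },
  {
    "name": "Heidi Wilson",
    "city": "Toronto"
  },
  {
    "name": "Heidi Brown",
    "city": "New York"
  }
]


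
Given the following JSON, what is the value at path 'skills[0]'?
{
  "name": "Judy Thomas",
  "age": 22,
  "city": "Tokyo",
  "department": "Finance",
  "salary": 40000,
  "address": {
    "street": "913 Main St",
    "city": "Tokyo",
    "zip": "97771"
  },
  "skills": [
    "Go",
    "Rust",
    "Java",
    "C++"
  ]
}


Query: skills[0]
Path: skills -> first element
Value: Go

Go


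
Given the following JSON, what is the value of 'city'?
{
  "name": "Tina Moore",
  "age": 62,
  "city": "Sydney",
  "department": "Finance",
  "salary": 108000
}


Looking up field 'city'
Value: Sydney

Sydney


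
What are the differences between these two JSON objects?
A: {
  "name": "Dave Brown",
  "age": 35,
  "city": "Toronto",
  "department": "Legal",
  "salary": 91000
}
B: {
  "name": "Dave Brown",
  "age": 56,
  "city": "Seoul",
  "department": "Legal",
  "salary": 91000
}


Comparing each field (in key order):
  name: same
  age: DIFFERENT
  city: DIFFERENT
  department: same
  salary: same
Differences:
  age: 35 -> 56
  city: Toronto -> Seoul

2 field(s) changed

2 changes: age, city


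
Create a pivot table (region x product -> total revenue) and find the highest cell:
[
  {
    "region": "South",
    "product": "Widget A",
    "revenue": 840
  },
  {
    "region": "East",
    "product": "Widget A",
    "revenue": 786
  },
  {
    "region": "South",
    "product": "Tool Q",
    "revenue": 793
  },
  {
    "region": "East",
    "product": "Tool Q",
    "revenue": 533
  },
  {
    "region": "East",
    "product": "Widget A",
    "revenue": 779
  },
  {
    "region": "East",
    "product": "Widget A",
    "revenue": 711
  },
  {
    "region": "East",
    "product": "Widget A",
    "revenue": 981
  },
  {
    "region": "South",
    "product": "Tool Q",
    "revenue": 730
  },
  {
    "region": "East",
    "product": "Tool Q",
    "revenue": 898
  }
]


Pivot: region (rows) x product (columns) -> total revenue

     Tool Q        Widget A    
East          1431          3257  
South         1523           840  

Highest: East / Widget A = $3257

East / Widget A = $3257


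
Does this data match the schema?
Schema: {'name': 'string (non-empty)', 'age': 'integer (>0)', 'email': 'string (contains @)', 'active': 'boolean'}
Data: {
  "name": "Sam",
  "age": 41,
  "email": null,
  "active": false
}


Validating each field against schema:
  name: OK (non-empty string)
  age: OK (positive integer)
  email: FAIL (null is not a string)
  active: OK (boolean)

Result: INVALID (1 error: email)

INVALID (1 error: email)


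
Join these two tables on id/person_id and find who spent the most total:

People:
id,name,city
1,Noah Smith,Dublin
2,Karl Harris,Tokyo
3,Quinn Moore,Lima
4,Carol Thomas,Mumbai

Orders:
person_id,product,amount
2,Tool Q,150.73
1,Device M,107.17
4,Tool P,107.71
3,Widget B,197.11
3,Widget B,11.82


Join on: people.id = orders.person_id

Joined rows:
  Karl Harris (Tokyo) bought Tool Q for $150.73
  Noah Smith (Dublin) bought Device M for $107.17
  Carol Thomas (Mumbai) bought Tool P for $107.71
  Quinn Moore (Lima) bought Widget B for $197.11
  Quinn Moore (Lima) bought Widget B for $11.82

Total per person:
  Quinn Moore: $208.93
  Karl Harris: $150.73
  Carol Thomas: $107.71
  Noah Smith: $107.17

Top spender: Quinn Moore ($208.93)

Quinn Moore ($208.93)


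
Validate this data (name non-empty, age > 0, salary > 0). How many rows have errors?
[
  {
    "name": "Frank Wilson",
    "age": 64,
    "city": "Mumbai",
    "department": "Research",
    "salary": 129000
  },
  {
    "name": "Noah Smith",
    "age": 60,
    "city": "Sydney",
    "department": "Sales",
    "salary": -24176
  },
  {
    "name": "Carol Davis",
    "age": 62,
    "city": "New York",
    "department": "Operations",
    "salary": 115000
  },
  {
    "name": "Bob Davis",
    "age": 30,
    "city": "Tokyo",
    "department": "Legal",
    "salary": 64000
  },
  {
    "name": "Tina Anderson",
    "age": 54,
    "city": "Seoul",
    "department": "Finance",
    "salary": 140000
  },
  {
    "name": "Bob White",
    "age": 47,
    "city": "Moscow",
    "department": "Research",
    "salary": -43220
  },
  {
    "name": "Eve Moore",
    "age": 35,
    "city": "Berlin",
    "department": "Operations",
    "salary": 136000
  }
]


Validating 7 records:
Rules: name non-empty, age > 0, salary > 0

  Row 1 (Frank Wilson): OK
  Row 2 (Noah Smith): negative salary: -24176
  Row 3 (Carol Davis): OK
  Row 4 (Bob Davis): OK
  Row 5 (Tina Anderson): OK
  Row 6 (Bob White): negative salary: -43220
  Row 7 (Eve Moore): OK

Total errors: 2

2 errors


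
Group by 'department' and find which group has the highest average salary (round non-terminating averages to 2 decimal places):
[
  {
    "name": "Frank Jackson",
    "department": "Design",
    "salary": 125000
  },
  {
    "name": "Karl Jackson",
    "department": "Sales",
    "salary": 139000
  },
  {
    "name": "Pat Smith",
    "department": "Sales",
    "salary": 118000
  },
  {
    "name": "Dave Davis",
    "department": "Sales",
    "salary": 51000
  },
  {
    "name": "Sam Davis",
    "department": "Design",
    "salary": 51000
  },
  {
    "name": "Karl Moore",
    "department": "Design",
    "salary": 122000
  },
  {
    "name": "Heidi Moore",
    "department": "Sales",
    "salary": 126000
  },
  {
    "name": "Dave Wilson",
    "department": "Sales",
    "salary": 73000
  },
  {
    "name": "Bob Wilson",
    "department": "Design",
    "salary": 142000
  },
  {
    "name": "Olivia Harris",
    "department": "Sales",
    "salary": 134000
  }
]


Group by: department

Groups:
  Design: 4 people, avg salary = 440000/4 = $110000
  Sales: 6 people, avg salary = 641000/6 ≈ $106833.33

Highest average salary: Design ($110000)

Design ($110000)


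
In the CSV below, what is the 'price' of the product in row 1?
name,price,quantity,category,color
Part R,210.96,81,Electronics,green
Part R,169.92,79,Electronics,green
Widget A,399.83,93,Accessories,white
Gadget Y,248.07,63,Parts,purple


Query: Row 1 ('Part R'), column 'price'
Value: 210.96

210.96


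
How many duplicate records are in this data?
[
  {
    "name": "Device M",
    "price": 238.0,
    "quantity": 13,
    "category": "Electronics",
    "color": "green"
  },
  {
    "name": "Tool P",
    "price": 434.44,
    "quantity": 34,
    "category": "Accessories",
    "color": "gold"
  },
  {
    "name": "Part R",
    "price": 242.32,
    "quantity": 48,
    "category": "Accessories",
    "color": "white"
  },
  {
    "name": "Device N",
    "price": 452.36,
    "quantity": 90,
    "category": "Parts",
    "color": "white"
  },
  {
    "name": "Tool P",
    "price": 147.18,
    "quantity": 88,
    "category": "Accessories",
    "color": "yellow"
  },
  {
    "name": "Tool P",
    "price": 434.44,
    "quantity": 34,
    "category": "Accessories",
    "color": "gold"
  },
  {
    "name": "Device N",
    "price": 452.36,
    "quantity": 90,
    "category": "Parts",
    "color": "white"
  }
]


Checking 7 records for duplicates:

  Row 1: Device M ($238.0, qty 13)
  Row 2: Tool P ($434.44, qty 34)
  Row 3: Part R ($242.32, qty 48)
  Row 4: Device N ($452.36, qty 90)
  Row 5: Tool P ($147.18, qty 88)
  Row 6: Tool P ($434.44, qty 34) <-- DUPLICATE
  Row 7: Device N ($452.36, qty 90) <-- DUPLICATE

Duplicates found: 2
Unique records: 5

2 duplicates, 5 unique


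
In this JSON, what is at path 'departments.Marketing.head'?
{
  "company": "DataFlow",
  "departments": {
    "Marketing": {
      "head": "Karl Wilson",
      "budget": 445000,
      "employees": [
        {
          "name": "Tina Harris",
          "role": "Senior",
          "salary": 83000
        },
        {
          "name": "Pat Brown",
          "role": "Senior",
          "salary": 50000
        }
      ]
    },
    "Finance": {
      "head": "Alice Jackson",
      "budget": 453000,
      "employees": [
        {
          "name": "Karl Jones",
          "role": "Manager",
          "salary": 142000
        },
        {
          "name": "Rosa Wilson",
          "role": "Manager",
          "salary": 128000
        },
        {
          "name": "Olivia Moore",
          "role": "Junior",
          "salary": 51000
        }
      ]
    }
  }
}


Path: departments.Marketing.head

Navigate:
  -> departments
  -> Marketing
  -> head = 'Karl Wilson'

Karl Wilson


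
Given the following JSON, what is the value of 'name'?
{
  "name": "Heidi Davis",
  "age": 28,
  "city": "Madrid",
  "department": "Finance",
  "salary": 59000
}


Looking up field 'name'
Value: Heidi Davis

Heidi Davis


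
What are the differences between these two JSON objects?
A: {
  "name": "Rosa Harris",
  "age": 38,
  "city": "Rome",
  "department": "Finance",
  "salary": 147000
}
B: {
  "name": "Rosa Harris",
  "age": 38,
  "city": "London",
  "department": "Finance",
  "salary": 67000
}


Comparing each field (in key order):
  name: same
  age: same
  city: DIFFERENT
  department: same
  salary: DIFFERENT
Differences:
  city: Rome -> London
  salary: 147000 -> 67000

2 field(s) changed

2 changes: city, salary


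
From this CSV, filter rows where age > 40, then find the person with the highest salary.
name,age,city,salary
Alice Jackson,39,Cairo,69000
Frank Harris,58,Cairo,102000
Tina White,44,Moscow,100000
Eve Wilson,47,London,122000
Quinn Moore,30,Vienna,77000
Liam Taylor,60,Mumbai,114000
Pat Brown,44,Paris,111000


Filter: age > 40
Sort by: salary (descending)

Filtered records (5):
  Eve Wilson, age 47, salary $122000
  Liam Taylor, age 60, salary $114000
  Pat Brown, age 44, salary $111000
  Frank Harris, age 58, salary $102000
  Tina White, age 44, salary $100000

Highest salary: Eve Wilson ($122000)

Eve Wilson


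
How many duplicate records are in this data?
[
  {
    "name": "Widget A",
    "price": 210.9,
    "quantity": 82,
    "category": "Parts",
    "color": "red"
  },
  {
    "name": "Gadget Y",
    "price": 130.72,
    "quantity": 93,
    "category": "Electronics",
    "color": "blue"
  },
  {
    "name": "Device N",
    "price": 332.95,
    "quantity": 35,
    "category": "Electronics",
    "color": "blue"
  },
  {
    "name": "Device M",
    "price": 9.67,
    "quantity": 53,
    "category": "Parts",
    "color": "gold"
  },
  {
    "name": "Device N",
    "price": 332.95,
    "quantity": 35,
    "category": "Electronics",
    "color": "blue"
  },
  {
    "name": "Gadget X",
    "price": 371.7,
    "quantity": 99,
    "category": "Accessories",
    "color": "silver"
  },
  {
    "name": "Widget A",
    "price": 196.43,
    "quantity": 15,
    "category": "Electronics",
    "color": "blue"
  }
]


Checking 7 records for duplicates:

  Row 1: Widget A ($210.9, qty 82)
  Row 2: Gadget Y ($130.72, qty 93)
  Row 3: Device N ($332.95, qty 35)
  Row 4: Device M ($9.67, qty 53)
  Row 5: Device N ($332.95, qty 35) <-- DUPLICATE
  Row 6: Gadget X ($371.7, qty 99)
  Row 7: Widget A ($196.43, qty 15)

Duplicates found: 1
Unique records: 6

1 duplicates, 6 unique


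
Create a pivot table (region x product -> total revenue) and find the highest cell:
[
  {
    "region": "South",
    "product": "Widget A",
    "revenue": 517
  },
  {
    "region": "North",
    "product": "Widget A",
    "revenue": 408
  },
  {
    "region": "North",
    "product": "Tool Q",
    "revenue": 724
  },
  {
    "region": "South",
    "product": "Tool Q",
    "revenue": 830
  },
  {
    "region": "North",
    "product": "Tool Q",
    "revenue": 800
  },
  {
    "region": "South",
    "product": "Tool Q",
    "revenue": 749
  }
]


Pivot: region (rows) x product (columns) -> total revenue

     Tool Q        Widget A    
North         1524           408  
South         1579           517  

Highest: South / Tool Q = $1579

South / Tool Q = $1579


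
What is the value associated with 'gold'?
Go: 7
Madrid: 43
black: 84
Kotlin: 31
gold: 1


Looking up key 'gold'
Value: 1

1


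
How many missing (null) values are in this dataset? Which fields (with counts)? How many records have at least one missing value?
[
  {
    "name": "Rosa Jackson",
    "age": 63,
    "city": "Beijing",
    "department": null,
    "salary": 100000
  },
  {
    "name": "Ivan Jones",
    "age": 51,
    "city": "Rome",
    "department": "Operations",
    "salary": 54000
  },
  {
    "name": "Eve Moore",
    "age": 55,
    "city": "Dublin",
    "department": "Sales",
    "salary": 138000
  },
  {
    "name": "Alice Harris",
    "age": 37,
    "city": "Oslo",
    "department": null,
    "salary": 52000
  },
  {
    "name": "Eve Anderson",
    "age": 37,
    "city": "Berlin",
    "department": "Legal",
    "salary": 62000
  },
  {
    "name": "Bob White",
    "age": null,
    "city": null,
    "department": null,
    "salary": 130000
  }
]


Checking for missing (null) values in 6 records:

  Rosa Jackson: department
  Ivan Jones: complete
  Eve Moore: complete
  Alice Harris: department
  Eve Anderson: complete
  Bob White: age, city, department

Per field:
  name: 0 missing
  age: 1 missing
  city: 1 missing
  department: 3 missing
  salary: 0 missing

Total missing values: 5
Records with any missing: 3

5 missing values (age: 1, city: 1, department: 3); 3 incomplete records


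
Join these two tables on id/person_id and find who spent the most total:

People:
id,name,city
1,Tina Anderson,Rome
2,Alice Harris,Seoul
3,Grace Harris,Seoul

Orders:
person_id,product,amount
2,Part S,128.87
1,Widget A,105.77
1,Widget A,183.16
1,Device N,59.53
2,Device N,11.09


Join on: people.id = orders.person_id

Joined rows:
  Alice Harris (Seoul) bought Part S for $128.87
  Tina Anderson (Rome) bought Widget A for $105.77
  Tina Anderson (Rome) bought Widget A for $183.16
  Tina Anderson (Rome) bought Device N for $59.53
  Alice Harris (Seoul) bought Device N for $11.09

Total per person:
  Tina Anderson: $348.46
  Alice Harris: $139.96

Top spender: Tina Anderson ($348.46)

Tina Anderson ($348.46)


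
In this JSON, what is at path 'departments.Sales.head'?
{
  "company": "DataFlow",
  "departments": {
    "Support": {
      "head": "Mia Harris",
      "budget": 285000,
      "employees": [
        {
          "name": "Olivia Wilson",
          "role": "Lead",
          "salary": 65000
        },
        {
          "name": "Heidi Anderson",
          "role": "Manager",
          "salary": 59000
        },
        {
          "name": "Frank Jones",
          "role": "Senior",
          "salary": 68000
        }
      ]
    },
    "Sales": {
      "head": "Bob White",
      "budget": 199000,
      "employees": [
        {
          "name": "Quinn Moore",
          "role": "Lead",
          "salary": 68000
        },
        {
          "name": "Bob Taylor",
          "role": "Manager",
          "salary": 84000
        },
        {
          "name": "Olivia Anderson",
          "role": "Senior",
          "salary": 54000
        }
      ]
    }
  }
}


Path: departments.Sales.head

Navigate:
  -> departments
  -> Sales
  -> head = 'Bob White'

Bob White


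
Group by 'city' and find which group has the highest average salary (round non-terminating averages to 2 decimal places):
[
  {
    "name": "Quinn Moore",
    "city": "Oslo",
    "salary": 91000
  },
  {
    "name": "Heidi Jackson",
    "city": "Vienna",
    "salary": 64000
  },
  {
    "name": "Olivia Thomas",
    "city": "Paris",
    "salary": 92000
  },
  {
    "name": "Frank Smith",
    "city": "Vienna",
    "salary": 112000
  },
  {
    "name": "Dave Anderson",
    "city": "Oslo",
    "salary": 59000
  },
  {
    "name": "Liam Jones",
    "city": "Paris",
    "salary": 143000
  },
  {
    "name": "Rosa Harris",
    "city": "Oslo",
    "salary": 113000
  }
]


Group by: city

Groups:
  Oslo: 3 people, avg salary = 263000/3 ≈ $87666.67
  Paris: 2 people, avg salary = 235000/2 = $117500
  Vienna: 2 people, avg salary = 176000/2 = $88000

Highest average salary: Paris ($117500)

Paris ($117500)


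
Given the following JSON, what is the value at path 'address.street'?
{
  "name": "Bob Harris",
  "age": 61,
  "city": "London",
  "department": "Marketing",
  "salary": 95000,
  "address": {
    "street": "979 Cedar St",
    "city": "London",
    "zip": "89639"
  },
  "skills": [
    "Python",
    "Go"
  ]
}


Query: address.street
Path: address -> street
Value: 979 Cedar St

979 Cedar St


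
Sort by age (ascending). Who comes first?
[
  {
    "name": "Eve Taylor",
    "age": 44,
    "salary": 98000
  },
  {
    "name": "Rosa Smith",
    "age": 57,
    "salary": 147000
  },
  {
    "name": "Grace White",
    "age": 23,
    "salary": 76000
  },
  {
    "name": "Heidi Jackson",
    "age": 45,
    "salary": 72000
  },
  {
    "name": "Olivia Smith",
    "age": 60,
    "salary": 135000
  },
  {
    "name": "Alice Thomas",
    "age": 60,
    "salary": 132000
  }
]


Sort by: age (ascending)

Sorted order:
  1. Grace White (age = 23)
  2. Eve Taylor (age = 44)
  3. Heidi Jackson (age = 45)
  4. Rosa Smith (age = 57)
  5. Olivia Smith (age = 60)
  6. Alice Thomas (age = 60)

First: Grace White

Grace White
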